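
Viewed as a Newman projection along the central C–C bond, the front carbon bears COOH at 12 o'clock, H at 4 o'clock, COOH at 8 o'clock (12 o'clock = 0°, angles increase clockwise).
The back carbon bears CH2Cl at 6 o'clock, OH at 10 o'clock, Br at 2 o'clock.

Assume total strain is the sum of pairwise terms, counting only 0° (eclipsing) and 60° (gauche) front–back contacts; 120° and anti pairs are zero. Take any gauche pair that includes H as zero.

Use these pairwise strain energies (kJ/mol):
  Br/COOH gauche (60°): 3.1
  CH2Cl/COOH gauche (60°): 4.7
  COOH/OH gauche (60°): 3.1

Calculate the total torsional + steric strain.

This conformer (staggered): COOH–OH gauche, COOH–Br gauche, COOH–CH2Cl gauche, COOH–OH gauche; 3.1 + 3.1 + 4.7 + 3.1 = 14.0 kJ/mol.

14.0 kJ/mol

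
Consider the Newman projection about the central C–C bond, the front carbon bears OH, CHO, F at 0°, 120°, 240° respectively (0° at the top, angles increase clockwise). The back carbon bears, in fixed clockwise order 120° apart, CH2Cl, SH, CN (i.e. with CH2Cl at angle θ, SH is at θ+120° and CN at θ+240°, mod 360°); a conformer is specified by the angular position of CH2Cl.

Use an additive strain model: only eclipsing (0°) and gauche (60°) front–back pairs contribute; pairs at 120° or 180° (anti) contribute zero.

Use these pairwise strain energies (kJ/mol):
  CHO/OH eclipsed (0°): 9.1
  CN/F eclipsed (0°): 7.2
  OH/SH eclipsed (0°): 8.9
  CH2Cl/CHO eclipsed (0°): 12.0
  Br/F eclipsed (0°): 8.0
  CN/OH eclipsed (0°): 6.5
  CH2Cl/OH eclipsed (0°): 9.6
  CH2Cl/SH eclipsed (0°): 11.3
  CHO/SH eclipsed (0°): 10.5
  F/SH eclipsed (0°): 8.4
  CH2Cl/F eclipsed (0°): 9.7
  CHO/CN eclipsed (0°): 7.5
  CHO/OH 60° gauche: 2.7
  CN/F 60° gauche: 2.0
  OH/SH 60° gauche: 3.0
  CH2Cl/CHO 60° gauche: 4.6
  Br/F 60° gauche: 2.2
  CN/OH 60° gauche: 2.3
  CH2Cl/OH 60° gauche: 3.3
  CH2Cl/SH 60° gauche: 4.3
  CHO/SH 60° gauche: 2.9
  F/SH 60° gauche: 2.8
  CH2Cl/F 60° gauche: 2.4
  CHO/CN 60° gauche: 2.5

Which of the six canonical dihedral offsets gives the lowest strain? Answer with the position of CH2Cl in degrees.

CH2Cl at 0° (eclipsed): OH–CH2Cl eclipsed, CHO–SH eclipsed, F–CN eclipsed; 9.6 + 10.5 + 7.2 = 27.3 kJ/mol.
CH2Cl at 60° (staggered): OH–CH2Cl gauche, OH–CN gauche, CHO–CH2Cl gauche, CHO–SH gauche, F–SH gauche, F–CN gauche; 3.3 + 2.3 + 4.6 + 2.9 + 2.8 + 2.0 = 17.9 kJ/mol.
CH2Cl at 120° (eclipsed): OH–CN eclipsed, CHO–CH2Cl eclipsed, F–SH eclipsed; 6.5 + 12.0 + 8.4 = 26.9 kJ/mol.
CH2Cl at 180° (staggered): OH–SH gauche, OH–CN gauche, CHO–CH2Cl gauche, CHO–CN gauche, F–CH2Cl gauche, F–SH gauche; 3.0 + 2.3 + 4.6 + 2.5 + 2.4 + 2.8 = 17.6 kJ/mol.
CH2Cl at 240° (eclipsed): OH–SH eclipsed, CHO–CN eclipsed, F–CH2Cl eclipsed; 8.9 + 7.5 + 9.7 = 26.1 kJ/mol.
CH2Cl at 300° (staggered): OH–CH2Cl gauche, OH–SH gauche, CHO–SH gauche, CHO–CN gauche, F–CH2Cl gauche, F–CN gauche; 3.3 + 3.0 + 2.9 + 2.5 + 2.4 + 2.0 = 16.1 kJ/mol.
The minimum (16.1 kJ/mol) occurs with CH2Cl at 300°.

300°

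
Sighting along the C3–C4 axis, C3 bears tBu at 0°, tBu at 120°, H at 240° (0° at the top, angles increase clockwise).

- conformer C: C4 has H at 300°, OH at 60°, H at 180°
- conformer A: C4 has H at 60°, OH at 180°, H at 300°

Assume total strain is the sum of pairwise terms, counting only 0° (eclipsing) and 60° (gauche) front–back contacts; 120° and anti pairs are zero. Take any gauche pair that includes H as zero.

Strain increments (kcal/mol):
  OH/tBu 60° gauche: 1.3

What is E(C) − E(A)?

+1.3 kcal/mol

C is staggered. tBu at 0° is gauche with OH at 60° (1.3); tBu at 120° is gauche with OH at 60° (1.3). Total 2.6 kcal/mol.
A is staggered. tBu at 120° is gauche with OH at 180° (1.3). Total 1.3 kcal/mol.
E(C) − E(A) = 2.6 − 1.3 = +1.3 kcal/mol.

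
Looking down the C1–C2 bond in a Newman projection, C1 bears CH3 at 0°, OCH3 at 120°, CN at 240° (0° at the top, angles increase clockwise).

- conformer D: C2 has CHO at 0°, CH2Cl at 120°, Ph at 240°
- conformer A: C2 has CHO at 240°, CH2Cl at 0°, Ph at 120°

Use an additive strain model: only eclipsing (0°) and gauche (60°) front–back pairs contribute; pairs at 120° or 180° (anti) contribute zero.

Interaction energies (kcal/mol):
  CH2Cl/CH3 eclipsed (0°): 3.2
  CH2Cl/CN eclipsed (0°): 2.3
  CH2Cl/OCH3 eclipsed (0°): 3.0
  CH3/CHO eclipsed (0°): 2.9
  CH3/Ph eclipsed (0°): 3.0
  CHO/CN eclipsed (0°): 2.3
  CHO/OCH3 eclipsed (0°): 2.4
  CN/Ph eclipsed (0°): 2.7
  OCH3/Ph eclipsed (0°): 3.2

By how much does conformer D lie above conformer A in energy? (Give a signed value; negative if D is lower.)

D (eclipsed): CH3–CHO eclipsed, OCH3–CH2Cl eclipsed, CN–Ph eclipsed; 2.9 + 3.0 + 2.7 = 8.6 kcal/mol.
A (eclipsed): CH3–CH2Cl eclipsed, OCH3–Ph eclipsed, CN–CHO eclipsed; 3.2 + 3.2 + 2.3 = 8.7 kcal/mol.
E(D) − E(A) = 8.6 − 8.7 = -0.1 kcal/mol.

-0.1 kcal/mol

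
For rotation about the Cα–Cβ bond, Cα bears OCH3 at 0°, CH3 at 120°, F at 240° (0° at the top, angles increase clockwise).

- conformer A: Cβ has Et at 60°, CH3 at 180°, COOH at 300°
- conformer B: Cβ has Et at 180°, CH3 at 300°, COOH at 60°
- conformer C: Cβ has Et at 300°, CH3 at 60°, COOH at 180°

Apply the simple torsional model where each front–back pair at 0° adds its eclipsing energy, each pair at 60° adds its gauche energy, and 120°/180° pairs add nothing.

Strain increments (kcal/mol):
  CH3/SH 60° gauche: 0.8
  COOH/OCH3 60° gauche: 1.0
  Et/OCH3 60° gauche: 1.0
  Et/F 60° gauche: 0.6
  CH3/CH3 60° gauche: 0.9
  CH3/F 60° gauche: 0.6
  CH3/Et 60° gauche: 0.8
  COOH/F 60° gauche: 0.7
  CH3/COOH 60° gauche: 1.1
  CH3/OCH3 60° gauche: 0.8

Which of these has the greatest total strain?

C

A (staggered): OCH3(0°)/Et(60°) gauche 1.0; OCH3(0°)/COOH(300°) gauche 1.0; CH3(120°)/Et(60°) gauche 0.8; CH3(120°)/CH3(180°) gauche 0.9; F(240°)/CH3(180°) gauche 0.6; F(240°)/COOH(300°) gauche 0.7 → 5.0 kcal/mol.
B (staggered): OCH3(0°)/CH3(300°) gauche 0.8; OCH3(0°)/COOH(60°) gauche 1.0; CH3(120°)/Et(180°) gauche 0.8; CH3(120°)/COOH(60°) gauche 1.1; F(240°)/Et(180°) gauche 0.6; F(240°)/CH3(300°) gauche 0.6 → 4.9 kcal/mol.
C (staggered): OCH3(0°)/Et(300°) gauche 1.0; OCH3(0°)/CH3(60°) gauche 0.8; CH3(120°)/CH3(60°) gauche 0.9; CH3(120°)/COOH(180°) gauche 1.1; F(240°)/Et(300°) gauche 0.6; F(240°)/COOH(180°) gauche 0.7 → 5.1 kcal/mol.
C has the highest total (5.1 kcal/mol).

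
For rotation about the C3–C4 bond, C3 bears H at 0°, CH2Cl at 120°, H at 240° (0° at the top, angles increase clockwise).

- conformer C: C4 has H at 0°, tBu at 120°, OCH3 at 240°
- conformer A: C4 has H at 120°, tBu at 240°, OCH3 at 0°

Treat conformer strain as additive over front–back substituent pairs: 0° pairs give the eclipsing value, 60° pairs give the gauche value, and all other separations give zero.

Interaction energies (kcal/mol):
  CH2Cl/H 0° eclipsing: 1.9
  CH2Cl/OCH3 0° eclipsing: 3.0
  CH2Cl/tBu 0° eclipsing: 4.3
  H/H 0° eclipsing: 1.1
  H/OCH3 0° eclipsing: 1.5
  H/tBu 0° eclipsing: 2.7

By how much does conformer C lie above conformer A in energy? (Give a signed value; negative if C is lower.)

+0.8 kcal/mol

C is eclipsed. H at 0° is eclipsed with H at 0° (1.1); CH2Cl at 120° is eclipsed with tBu at 120° (4.3); H at 240° is eclipsed with OCH3 at 240° (1.5). Total 6.9 kcal/mol.
A is eclipsed. H at 0° is eclipsed with OCH3 at 0° (1.5); CH2Cl at 120° is eclipsed with H at 120° (1.9); H at 240° is eclipsed with tBu at 240° (2.7). Total 6.1 kcal/mol.
E(C) − E(A) = 6.9 − 6.1 = +0.8 kcal/mol.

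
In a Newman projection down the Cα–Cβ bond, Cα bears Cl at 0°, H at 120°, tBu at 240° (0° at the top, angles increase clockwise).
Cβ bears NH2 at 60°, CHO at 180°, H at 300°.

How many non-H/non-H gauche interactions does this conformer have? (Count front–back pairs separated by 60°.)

Non-H gauche pairs: Cl(0°)/NH2(60°); tBu(240°)/CHO(180°) — 2 interactions.

2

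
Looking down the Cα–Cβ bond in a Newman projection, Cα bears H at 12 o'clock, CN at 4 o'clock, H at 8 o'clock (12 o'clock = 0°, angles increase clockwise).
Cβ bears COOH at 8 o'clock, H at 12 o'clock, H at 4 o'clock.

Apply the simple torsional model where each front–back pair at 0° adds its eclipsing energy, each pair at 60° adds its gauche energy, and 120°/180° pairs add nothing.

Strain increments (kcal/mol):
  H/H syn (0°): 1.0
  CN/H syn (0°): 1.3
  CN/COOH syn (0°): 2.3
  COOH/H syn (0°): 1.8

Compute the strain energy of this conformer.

4.1 kcal/mol

This conformer (eclipsed): H(0°)/H(0°) eclipsed 1.0; CN(120°)/H(120°) eclipsed 1.3; H(240°)/COOH(240°) eclipsed 1.8 → 4.1 kcal/mol.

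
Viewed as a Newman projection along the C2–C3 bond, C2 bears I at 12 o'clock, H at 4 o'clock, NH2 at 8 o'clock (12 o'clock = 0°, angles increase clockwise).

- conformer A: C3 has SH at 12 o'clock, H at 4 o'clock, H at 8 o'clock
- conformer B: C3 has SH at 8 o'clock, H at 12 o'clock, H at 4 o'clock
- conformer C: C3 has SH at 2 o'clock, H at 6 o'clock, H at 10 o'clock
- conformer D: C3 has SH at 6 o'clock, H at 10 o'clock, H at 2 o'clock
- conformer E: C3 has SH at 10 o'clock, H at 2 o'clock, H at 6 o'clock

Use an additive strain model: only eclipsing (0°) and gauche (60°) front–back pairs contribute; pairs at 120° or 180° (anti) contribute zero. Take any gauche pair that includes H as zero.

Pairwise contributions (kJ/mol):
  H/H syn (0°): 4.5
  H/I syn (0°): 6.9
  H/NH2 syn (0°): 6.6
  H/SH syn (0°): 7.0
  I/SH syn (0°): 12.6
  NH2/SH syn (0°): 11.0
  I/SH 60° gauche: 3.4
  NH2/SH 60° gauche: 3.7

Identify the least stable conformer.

A (eclipsed): I–SH eclipsed, H–H eclipsed, NH2–H eclipsed; 12.6 + 4.5 + 6.6 = 23.7 kJ/mol.
B (eclipsed): I–H eclipsed, H–H eclipsed, NH2–SH eclipsed; 6.9 + 4.5 + 11.0 = 22.4 kJ/mol.
C (staggered): I–SH gauche; 3.4 = 3.4 kJ/mol.
D (staggered): NH2–SH gauche; 3.7 = 3.7 kJ/mol.
E (staggered): I–SH gauche, NH2–SH gauche; 3.4 + 3.7 = 7.1 kJ/mol.
A has the highest total (23.7 kJ/mol).

A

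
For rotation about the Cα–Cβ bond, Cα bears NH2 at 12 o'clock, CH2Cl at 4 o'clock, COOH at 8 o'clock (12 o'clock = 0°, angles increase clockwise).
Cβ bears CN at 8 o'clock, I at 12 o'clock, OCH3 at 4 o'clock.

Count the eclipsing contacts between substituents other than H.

Non-H eclipsing pairs: NH2(0°)/I(0°); CH2Cl(120°)/OCH3(120°); COOH(240°)/CN(240°) — 3 interactions.

3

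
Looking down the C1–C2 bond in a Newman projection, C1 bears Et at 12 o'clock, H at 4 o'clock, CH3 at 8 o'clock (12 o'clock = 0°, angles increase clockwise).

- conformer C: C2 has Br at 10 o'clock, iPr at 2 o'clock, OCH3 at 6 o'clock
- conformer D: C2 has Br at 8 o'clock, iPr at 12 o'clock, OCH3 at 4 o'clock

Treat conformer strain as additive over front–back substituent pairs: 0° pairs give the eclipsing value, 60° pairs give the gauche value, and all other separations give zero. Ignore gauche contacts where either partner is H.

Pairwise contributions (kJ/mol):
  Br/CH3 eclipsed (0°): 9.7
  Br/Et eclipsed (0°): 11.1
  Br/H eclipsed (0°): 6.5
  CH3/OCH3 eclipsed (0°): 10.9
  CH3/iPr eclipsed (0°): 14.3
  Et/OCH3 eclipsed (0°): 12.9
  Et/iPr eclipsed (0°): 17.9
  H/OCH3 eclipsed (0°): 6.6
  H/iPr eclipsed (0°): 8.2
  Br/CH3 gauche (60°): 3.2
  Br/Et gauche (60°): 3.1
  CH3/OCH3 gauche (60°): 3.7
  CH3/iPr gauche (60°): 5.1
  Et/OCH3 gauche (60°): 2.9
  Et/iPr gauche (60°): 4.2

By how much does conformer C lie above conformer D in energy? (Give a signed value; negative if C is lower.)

C is staggered. Et at 0° is gauche with Br at 300° (3.1); Et at 0° is gauche with iPr at 60° (4.2); CH3 at 240° is gauche with Br at 300° (3.2); CH3 at 240° is gauche with OCH3 at 180° (3.7). Total 14.2 kJ/mol.
D is eclipsed. Et at 0° is eclipsed with iPr at 0° (17.9); H at 120° is eclipsed with OCH3 at 120° (6.6); CH3 at 240° is eclipsed with Br at 240° (9.7). Total 34.2 kJ/mol.
E(C) − E(D) = 14.2 − 34.2 = -20.0 kJ/mol.

-20.0 kJ/mol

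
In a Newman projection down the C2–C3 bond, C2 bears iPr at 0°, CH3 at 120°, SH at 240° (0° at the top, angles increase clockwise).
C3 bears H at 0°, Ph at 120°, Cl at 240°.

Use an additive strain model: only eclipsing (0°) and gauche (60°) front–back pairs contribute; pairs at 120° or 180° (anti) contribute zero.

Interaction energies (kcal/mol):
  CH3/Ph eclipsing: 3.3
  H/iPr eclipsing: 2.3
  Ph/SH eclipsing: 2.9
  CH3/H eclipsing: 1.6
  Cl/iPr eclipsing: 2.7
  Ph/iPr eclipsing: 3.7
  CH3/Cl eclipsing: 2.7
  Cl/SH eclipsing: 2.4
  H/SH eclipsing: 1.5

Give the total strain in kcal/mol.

8.0 kcal/mol

This conformer (eclipsed): iPr(0°)/H(0°) eclipsed 2.3; CH3(120°)/Ph(120°) eclipsed 3.3; SH(240°)/Cl(240°) eclipsed 2.4 → 8.0 kcal/mol.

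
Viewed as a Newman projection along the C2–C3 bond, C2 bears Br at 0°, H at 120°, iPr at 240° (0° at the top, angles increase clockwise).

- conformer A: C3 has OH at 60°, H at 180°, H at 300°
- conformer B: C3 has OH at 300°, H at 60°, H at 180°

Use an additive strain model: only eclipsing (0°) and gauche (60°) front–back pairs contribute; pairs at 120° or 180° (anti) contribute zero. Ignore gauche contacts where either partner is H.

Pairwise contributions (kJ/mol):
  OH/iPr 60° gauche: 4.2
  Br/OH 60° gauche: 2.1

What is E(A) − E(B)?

A (staggered): Br(0°)/OH(60°) gauche 2.1 → 2.1 kJ/mol.
B (staggered): Br(0°)/OH(300°) gauche 2.1; iPr(240°)/OH(300°) gauche 4.2 → 6.3 kJ/mol.
E(A) − E(B) = 2.1 − 6.3 = -4.2 kJ/mol.

-4.2 kJ/mol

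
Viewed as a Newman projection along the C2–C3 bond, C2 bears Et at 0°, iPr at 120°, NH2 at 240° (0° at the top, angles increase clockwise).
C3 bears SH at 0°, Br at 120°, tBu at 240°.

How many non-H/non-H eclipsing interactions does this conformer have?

Non-H eclipsing pairs: Et(0°)/SH(0°); iPr(120°)/Br(120°); NH2(240°)/tBu(240°) — 3 interactions.

3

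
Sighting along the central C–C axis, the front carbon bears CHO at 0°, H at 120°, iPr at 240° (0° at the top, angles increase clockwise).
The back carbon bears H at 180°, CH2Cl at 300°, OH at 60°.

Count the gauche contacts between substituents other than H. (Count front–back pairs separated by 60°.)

Non-H gauche pairs: CHO(0°)/CH2Cl(300°); CHO(0°)/OH(60°); iPr(240°)/CH2Cl(300°) — 3 interactions.

3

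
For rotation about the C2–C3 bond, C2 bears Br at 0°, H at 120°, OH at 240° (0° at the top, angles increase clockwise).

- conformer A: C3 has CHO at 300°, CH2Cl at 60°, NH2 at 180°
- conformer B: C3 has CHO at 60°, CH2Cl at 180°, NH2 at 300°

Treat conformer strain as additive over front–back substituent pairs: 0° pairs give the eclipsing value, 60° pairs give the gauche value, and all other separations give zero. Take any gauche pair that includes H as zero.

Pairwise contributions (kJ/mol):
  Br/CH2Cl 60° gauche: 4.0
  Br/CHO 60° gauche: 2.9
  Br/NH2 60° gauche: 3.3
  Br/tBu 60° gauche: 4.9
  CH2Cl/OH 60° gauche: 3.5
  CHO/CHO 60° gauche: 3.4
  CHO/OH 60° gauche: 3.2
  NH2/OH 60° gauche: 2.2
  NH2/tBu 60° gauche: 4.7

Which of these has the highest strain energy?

A

A (staggered): Br–CHO gauche, Br–CH2Cl gauche, OH–CHO gauche, OH–NH2 gauche; 2.9 + 4.0 + 3.2 + 2.2 = 12.3 kJ/mol.
B (staggered): Br–CHO gauche, Br–NH2 gauche, OH–CH2Cl gauche, OH–NH2 gauche; 2.9 + 3.3 + 3.5 + 2.2 = 11.9 kJ/mol.
A has the highest total (12.3 kJ/mol).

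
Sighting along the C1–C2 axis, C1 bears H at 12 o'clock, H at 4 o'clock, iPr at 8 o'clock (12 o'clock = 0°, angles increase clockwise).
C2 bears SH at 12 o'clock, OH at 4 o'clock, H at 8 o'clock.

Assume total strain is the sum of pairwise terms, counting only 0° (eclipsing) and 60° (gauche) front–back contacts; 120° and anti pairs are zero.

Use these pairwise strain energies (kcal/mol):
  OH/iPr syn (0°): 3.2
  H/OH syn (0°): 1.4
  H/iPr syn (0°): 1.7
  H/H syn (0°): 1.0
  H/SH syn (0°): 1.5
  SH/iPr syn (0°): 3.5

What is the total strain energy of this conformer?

This conformer (eclipsed): H–SH eclipsed, H–OH eclipsed, iPr–H eclipsed; 1.5 + 1.4 + 1.7 = 4.6 kcal/mol.

4.6 kcal/mol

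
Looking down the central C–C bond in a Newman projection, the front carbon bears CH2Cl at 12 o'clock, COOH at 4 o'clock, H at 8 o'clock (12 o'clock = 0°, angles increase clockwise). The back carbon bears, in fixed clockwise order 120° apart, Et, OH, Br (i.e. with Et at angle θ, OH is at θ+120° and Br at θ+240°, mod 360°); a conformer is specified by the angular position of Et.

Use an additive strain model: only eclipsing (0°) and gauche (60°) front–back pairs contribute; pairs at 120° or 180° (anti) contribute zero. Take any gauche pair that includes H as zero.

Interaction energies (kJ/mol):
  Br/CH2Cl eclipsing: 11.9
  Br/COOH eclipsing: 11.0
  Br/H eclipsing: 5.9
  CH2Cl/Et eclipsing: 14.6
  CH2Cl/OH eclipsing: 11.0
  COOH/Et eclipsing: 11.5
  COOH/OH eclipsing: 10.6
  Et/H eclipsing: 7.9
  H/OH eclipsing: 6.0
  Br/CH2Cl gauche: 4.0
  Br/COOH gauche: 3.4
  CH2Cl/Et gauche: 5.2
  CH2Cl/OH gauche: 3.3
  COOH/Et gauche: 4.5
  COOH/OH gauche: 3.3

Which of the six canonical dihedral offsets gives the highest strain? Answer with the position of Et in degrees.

Et at 0° (eclipsed): CH2Cl(0°)/Et(0°) eclipsed 14.6; COOH(120°)/OH(120°) eclipsed 10.6; H(240°)/Br(240°) eclipsed 5.9 → 31.1 kJ/mol.
Et at 60° (staggered): CH2Cl(0°)/Et(60°) gauche 5.2; CH2Cl(0°)/Br(300°) gauche 4.0; COOH(120°)/Et(60°) gauche 4.5; COOH(120°)/OH(180°) gauche 3.3 → 17.0 kJ/mol.
Et at 120° (eclipsed): CH2Cl(0°)/Br(0°) eclipsed 11.9; COOH(120°)/Et(120°) eclipsed 11.5; H(240°)/OH(240°) eclipsed 6.0 → 29.4 kJ/mol.
Et at 180° (staggered): CH2Cl(0°)/OH(300°) gauche 3.3; CH2Cl(0°)/Br(60°) gauche 4.0; COOH(120°)/Et(180°) gauche 4.5; COOH(120°)/Br(60°) gauche 3.4 → 15.2 kJ/mol.
Et at 240° (eclipsed): CH2Cl(0°)/OH(0°) eclipsed 11.0; COOH(120°)/Br(120°) eclipsed 11.0; H(240°)/Et(240°) eclipsed 7.9 → 29.9 kJ/mol.
Et at 300° (staggered): CH2Cl(0°)/Et(300°) gauche 5.2; CH2Cl(0°)/OH(60°) gauche 3.3; COOH(120°)/OH(60°) gauche 3.3; COOH(120°)/Br(180°) gauche 3.4 → 15.2 kJ/mol.
The maximum (31.1 kJ/mol) occurs with Et at 0°.

0°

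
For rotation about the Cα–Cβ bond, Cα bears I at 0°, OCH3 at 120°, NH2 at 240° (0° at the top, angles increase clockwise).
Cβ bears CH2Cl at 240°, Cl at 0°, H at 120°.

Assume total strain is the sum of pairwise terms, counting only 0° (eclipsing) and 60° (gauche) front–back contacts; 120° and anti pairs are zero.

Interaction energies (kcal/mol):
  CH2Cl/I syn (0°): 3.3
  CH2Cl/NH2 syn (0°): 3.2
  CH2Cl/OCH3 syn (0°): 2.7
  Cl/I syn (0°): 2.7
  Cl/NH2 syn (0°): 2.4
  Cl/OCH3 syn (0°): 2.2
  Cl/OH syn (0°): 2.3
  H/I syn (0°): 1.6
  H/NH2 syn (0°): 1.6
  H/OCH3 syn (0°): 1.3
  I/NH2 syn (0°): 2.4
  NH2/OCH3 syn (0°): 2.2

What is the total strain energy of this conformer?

This conformer is eclipsed. I at 0° is eclipsed with Cl at 0° (2.7); OCH3 at 120° is eclipsed with H at 120° (1.3); NH2 at 240° is eclipsed with CH2Cl at 240° (3.2). Total 7.2 kcal/mol.

7.2 kcal/mol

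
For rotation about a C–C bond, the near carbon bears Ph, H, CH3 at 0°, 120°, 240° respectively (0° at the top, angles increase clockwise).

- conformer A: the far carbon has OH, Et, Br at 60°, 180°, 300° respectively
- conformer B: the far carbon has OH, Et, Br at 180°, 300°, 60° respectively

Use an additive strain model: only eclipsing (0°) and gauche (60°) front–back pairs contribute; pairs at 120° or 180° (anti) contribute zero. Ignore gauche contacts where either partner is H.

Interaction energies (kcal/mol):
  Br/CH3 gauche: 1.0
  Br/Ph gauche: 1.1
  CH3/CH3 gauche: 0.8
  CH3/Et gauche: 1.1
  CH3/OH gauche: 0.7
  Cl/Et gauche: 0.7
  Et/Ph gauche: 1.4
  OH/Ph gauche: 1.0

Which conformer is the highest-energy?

B

A (staggered): Ph(0°)/OH(60°) gauche 1.0; Ph(0°)/Br(300°) gauche 1.1; CH3(240°)/Et(180°) gauche 1.1; CH3(240°)/Br(300°) gauche 1.0 → 4.2 kcal/mol.
B (staggered): Ph(0°)/Et(300°) gauche 1.4; Ph(0°)/Br(60°) gauche 1.1; CH3(240°)/OH(180°) gauche 0.7; CH3(240°)/Et(300°) gauche 1.1 → 4.3 kcal/mol.
B has the highest total (4.3 kcal/mol).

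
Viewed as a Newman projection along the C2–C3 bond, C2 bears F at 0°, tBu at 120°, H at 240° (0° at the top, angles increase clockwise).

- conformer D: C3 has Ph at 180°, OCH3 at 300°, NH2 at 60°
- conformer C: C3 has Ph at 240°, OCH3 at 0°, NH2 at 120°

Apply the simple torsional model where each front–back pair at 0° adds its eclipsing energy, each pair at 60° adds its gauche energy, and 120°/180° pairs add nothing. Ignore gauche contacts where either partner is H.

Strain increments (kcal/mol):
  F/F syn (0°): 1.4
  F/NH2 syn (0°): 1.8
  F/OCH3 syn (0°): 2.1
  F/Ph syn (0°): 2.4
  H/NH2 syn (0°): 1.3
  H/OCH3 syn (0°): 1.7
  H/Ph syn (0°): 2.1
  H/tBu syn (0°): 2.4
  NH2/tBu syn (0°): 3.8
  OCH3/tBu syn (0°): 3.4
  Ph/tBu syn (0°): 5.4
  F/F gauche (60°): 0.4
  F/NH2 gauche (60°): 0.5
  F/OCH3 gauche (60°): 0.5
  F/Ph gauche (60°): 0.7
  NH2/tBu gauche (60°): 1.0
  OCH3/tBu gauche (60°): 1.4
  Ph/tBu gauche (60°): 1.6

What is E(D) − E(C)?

D (staggered): F–OCH3 gauche, F–NH2 gauche, tBu–Ph gauche, tBu–NH2 gauche; 0.5 + 0.5 + 1.6 + 1.0 = 3.6 kcal/mol.
C (eclipsed): F–OCH3 eclipsed, tBu–NH2 eclipsed, H–Ph eclipsed; 2.1 + 3.8 + 2.1 = 8.0 kcal/mol.
E(D) − E(C) = 3.6 − 8.0 = -4.4 kcal/mol.

-4.4 kcal/mol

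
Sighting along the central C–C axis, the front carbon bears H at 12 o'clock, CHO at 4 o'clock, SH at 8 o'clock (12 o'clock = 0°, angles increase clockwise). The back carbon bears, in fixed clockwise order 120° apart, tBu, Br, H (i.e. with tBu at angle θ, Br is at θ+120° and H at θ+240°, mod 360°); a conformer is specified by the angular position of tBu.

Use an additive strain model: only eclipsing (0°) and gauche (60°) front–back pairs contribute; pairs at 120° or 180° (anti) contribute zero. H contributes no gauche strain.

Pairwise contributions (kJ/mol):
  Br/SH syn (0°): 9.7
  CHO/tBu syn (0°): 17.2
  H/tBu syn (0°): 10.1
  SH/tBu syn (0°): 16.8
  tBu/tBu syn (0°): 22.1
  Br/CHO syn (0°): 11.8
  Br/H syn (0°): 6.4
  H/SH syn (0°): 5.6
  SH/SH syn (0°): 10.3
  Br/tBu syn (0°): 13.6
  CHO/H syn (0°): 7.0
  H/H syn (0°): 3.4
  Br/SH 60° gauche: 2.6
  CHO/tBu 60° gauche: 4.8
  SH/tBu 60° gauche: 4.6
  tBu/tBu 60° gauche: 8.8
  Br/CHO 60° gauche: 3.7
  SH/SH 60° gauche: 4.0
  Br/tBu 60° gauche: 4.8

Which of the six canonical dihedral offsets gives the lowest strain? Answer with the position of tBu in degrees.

tBu at 0° (eclipsed): H–tBu eclipsed, CHO–Br eclipsed, SH–H eclipsed; 10.1 + 11.8 + 5.6 = 27.5 kJ/mol.
tBu at 60° (staggered): CHO–tBu gauche, CHO–Br gauche, SH–Br gauche; 4.8 + 3.7 + 2.6 = 11.1 kJ/mol.
tBu at 120° (eclipsed): H–H eclipsed, CHO–tBu eclipsed, SH–Br eclipsed; 3.4 + 17.2 + 9.7 = 30.3 kJ/mol.
tBu at 180° (staggered): CHO–tBu gauche, SH–tBu gauche, SH–Br gauche; 4.8 + 4.6 + 2.6 = 12.0 kJ/mol.
tBu at 240° (eclipsed): H–Br eclipsed, CHO–H eclipsed, SH–tBu eclipsed; 6.4 + 7.0 + 16.8 = 30.2 kJ/mol.
tBu at 300° (staggered): CHO–Br gauche, SH–tBu gauche; 3.7 + 4.6 = 8.3 kJ/mol.
The minimum (8.3 kJ/mol) occurs with tBu at 300°.

300°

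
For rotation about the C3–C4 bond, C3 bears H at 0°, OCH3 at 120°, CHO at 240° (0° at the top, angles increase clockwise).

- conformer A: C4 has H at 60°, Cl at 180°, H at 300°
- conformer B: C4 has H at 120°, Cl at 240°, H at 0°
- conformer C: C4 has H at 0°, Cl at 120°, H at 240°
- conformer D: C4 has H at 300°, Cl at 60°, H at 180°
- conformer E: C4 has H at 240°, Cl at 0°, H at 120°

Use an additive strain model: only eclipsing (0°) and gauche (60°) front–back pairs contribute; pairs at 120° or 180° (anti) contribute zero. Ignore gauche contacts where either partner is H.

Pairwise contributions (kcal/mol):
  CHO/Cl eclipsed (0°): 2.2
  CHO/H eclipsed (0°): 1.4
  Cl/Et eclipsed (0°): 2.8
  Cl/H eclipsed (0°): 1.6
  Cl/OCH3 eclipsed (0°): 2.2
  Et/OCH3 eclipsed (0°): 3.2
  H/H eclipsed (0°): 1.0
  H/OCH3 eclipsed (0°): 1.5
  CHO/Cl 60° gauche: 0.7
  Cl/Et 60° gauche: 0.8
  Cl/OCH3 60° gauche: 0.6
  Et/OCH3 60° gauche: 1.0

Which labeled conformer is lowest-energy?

A (staggered): OCH3(120°)/Cl(180°) gauche 0.6; CHO(240°)/Cl(180°) gauche 0.7 → 1.3 kcal/mol.
B (eclipsed): H(0°)/H(0°) eclipsed 1.0; OCH3(120°)/H(120°) eclipsed 1.5; CHO(240°)/Cl(240°) eclipsed 2.2 → 4.7 kcal/mol.
C (eclipsed): H(0°)/H(0°) eclipsed 1.0; OCH3(120°)/Cl(120°) eclipsed 2.2; CHO(240°)/H(240°) eclipsed 1.4 → 4.6 kcal/mol.
D (staggered): OCH3(120°)/Cl(60°) gauche 0.6 → 0.6 kcal/mol.
E (eclipsed): H(0°)/Cl(0°) eclipsed 1.6; OCH3(120°)/H(120°) eclipsed 1.5; CHO(240°)/H(240°) eclipsed 1.4 → 4.5 kcal/mol.
D has the lowest total (0.6 kcal/mol).

D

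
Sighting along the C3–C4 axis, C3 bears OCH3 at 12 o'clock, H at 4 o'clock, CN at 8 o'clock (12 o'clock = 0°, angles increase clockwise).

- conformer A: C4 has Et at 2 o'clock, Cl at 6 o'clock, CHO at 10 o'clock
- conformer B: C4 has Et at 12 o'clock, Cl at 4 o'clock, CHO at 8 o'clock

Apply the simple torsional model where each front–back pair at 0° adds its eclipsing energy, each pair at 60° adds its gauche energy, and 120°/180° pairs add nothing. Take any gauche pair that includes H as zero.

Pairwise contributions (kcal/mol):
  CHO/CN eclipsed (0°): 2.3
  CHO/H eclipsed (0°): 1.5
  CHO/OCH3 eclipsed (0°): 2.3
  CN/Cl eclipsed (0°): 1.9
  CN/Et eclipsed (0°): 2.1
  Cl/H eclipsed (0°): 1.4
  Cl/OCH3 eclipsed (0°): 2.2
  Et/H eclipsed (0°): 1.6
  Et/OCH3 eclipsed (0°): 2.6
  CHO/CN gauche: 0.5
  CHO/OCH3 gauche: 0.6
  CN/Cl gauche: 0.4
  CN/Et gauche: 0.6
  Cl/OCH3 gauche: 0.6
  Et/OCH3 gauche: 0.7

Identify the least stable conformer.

A (staggered): OCH3(0°)/Et(60°) gauche 0.7; OCH3(0°)/CHO(300°) gauche 0.6; CN(240°)/Cl(180°) gauche 0.4; CN(240°)/CHO(300°) gauche 0.5 → 2.2 kcal/mol.
B (eclipsed): OCH3(0°)/Et(0°) eclipsed 2.6; H(120°)/Cl(120°) eclipsed 1.4; CN(240°)/CHO(240°) eclipsed 2.3 → 6.3 kcal/mol.
B has the highest total (6.3 kcal/mol).

B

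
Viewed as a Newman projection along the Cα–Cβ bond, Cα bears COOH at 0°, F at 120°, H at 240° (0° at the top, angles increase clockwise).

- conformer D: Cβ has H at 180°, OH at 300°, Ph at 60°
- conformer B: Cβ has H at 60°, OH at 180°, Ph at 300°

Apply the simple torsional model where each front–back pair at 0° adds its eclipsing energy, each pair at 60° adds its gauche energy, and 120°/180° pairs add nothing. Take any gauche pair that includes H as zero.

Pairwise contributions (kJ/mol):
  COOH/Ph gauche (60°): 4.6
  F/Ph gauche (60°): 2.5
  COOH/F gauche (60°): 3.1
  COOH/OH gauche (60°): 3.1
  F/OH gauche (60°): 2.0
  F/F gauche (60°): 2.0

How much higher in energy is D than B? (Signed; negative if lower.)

+3.6 kJ/mol

D (staggered): COOH–OH gauche, COOH–Ph gauche, F–Ph gauche; 3.1 + 4.6 + 2.5 = 10.2 kJ/mol.
B (staggered): COOH–Ph gauche, F–OH gauche; 4.6 + 2.0 = 6.6 kJ/mol.
E(D) − E(B) = 10.2 − 6.6 = +3.6 kJ/mol.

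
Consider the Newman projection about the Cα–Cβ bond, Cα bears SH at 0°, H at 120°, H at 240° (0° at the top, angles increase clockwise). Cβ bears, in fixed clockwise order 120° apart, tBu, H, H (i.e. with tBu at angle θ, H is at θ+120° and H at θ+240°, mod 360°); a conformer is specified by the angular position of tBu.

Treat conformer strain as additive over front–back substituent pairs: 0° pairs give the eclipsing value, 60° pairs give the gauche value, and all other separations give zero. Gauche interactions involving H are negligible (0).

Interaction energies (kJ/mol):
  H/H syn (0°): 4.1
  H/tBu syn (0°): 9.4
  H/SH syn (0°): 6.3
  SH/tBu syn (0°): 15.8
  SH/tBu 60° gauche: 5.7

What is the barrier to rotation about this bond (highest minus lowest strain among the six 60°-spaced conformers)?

tBu at 0° (eclipsed): SH(0°)/tBu(0°) eclipsed 15.8; H(120°)/H(120°) eclipsed 4.1; H(240°)/H(240°) eclipsed 4.1 → 24.0 kJ/mol.
tBu at 60° (staggered): SH(0°)/tBu(60°) gauche 5.7 → 5.7 kJ/mol.
tBu at 120° (eclipsed): SH(0°)/H(0°) eclipsed 6.3; H(120°)/tBu(120°) eclipsed 9.4; H(240°)/H(240°) eclipsed 4.1 → 19.8 kJ/mol.
tBu at 180° (staggered): no non-H gauche contacts → 0.0 kJ/mol.
tBu at 240° (eclipsed): SH(0°)/H(0°) eclipsed 6.3; H(120°)/H(120°) eclipsed 4.1; H(240°)/tBu(240°) eclipsed 9.4 → 19.8 kJ/mol.
tBu at 300° (staggered): SH(0°)/tBu(300°) gauche 5.7 → 5.7 kJ/mol.
Max at 0° (24.0 kJ/mol), min at 180° (0.0 kJ/mol); barrier = 24.0 kJ/mol.

24.0 kJ/mol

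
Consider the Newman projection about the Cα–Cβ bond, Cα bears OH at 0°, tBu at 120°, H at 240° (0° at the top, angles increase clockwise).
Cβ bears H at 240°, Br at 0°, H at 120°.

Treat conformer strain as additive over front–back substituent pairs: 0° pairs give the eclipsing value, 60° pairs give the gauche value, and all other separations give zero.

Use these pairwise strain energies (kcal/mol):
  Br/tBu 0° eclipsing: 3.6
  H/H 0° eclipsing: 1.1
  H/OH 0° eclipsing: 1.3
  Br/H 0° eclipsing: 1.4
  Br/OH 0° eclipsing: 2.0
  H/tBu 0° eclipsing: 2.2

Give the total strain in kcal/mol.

5.3 kcal/mol

This conformer (eclipsed): OH–Br eclipsed, tBu–H eclipsed, H–H eclipsed; 2.0 + 2.2 + 1.1 = 5.3 kcal/mol.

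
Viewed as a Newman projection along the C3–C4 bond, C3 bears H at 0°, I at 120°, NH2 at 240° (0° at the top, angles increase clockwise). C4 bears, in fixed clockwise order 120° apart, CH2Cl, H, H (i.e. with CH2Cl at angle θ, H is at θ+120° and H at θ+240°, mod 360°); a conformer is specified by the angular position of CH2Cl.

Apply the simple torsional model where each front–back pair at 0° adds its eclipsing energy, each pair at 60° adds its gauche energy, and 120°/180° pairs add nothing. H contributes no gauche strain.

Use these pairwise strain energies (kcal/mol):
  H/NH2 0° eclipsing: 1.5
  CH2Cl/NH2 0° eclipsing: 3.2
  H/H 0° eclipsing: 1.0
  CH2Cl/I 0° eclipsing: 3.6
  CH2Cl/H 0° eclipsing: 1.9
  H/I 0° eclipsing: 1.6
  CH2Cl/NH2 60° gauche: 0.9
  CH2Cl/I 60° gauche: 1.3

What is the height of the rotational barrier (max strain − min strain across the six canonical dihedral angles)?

5.2 kcal/mol

CH2Cl at 0° (eclipsed): H–CH2Cl eclipsed, I–H eclipsed, NH2–H eclipsed; 1.9 + 1.6 + 1.5 = 5.0 kcal/mol.
CH2Cl at 60° (staggered): I–CH2Cl gauche; 1.3 = 1.3 kcal/mol.
CH2Cl at 120° (eclipsed): H–H eclipsed, I–CH2Cl eclipsed, NH2–H eclipsed; 1.0 + 3.6 + 1.5 = 6.1 kcal/mol.
CH2Cl at 180° (staggered): I–CH2Cl gauche, NH2–CH2Cl gauche; 1.3 + 0.9 = 2.2 kcal/mol.
CH2Cl at 240° (eclipsed): H–H eclipsed, I–H eclipsed, NH2–CH2Cl eclipsed; 1.0 + 1.6 + 3.2 = 5.8 kcal/mol.
CH2Cl at 300° (staggered): NH2–CH2Cl gauche; 0.9 = 0.9 kcal/mol.
Max at 120° (6.1 kcal/mol), min at 300° (0.9 kcal/mol); barrier = 5.2 kcal/mol.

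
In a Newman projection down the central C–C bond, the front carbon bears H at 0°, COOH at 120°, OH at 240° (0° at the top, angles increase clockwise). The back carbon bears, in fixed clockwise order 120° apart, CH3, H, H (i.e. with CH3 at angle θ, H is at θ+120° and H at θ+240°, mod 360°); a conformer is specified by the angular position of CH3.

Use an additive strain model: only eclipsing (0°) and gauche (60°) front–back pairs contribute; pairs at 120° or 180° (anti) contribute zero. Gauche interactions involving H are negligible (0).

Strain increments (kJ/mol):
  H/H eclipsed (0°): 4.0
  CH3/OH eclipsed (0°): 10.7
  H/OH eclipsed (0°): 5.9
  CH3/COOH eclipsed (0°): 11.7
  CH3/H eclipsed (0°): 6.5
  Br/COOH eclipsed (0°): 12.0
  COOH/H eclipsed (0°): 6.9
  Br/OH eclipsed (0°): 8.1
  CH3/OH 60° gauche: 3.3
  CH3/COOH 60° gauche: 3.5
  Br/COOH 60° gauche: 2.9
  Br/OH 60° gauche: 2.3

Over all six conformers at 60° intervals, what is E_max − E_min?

18.3 kJ/mol

CH3 at 0° (eclipsed): H(0°)/CH3(0°) eclipsed 6.5; COOH(120°)/H(120°) eclipsed 6.9; OH(240°)/H(240°) eclipsed 5.9 → 19.3 kJ/mol.
CH3 at 60° (staggered): COOH(120°)/CH3(60°) gauche 3.5 → 3.5 kJ/mol.
CH3 at 120° (eclipsed): H(0°)/H(0°) eclipsed 4.0; COOH(120°)/CH3(120°) eclipsed 11.7; OH(240°)/H(240°) eclipsed 5.9 → 21.6 kJ/mol.
CH3 at 180° (staggered): COOH(120°)/CH3(180°) gauche 3.5; OH(240°)/CH3(180°) gauche 3.3 → 6.8 kJ/mol.
CH3 at 240° (eclipsed): H(0°)/H(0°) eclipsed 4.0; COOH(120°)/H(120°) eclipsed 6.9; OH(240°)/CH3(240°) eclipsed 10.7 → 21.6 kJ/mol.
CH3 at 300° (staggered): OH(240°)/CH3(300°) gauche 3.3 → 3.3 kJ/mol.
Max at 120° (21.6 kJ/mol), min at 300° (3.3 kJ/mol); barrier = 18.3 kJ/mol.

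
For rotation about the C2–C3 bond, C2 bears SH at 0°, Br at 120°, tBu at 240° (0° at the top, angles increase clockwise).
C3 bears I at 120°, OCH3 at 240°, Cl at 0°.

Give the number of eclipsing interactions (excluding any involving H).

Non-H eclipsing pairs: SH(0°)/Cl(0°); Br(120°)/I(120°); tBu(240°)/OCH3(240°) — 3 interactions.

3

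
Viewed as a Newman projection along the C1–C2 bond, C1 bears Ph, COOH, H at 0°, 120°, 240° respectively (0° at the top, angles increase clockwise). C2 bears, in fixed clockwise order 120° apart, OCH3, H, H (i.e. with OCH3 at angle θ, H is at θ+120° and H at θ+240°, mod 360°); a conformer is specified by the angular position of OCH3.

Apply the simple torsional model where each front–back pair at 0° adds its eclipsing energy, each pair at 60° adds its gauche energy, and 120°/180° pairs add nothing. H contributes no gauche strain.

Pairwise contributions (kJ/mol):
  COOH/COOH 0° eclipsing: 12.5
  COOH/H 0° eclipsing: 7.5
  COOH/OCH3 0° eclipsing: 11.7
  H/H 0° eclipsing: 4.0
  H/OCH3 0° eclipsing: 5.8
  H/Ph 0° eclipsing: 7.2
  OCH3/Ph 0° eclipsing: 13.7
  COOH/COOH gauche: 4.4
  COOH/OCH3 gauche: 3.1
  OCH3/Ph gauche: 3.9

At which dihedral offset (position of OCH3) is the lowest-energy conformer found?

OCH3 at 0° (eclipsed): Ph(0°)/OCH3(0°) eclipsed 13.7; COOH(120°)/H(120°) eclipsed 7.5; H(240°)/H(240°) eclipsed 4.0 → 25.2 kJ/mol.
OCH3 at 60° (staggered): Ph(0°)/OCH3(60°) gauche 3.9; COOH(120°)/OCH3(60°) gauche 3.1 → 7.0 kJ/mol.
OCH3 at 120° (eclipsed): Ph(0°)/H(0°) eclipsed 7.2; COOH(120°)/OCH3(120°) eclipsed 11.7; H(240°)/H(240°) eclipsed 4.0 → 22.9 kJ/mol.
OCH3 at 180° (staggered): COOH(120°)/OCH3(180°) gauche 3.1 → 3.1 kJ/mol.
OCH3 at 240° (eclipsed): Ph(0°)/H(0°) eclipsed 7.2; COOH(120°)/H(120°) eclipsed 7.5; H(240°)/OCH3(240°) eclipsed 5.8 → 20.5 kJ/mol.
OCH3 at 300° (staggered): Ph(0°)/OCH3(300°) gauche 3.9 → 3.9 kJ/mol.
The minimum (3.1 kJ/mol) occurs with OCH3 at 180°.

180°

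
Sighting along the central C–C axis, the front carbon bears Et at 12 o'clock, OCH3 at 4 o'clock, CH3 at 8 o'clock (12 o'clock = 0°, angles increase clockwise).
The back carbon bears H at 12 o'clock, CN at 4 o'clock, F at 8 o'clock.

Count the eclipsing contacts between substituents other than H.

2

Non-H eclipsing pairs: OCH3(120°)/CN(120°); CH3(240°)/F(240°) — 2 interactions.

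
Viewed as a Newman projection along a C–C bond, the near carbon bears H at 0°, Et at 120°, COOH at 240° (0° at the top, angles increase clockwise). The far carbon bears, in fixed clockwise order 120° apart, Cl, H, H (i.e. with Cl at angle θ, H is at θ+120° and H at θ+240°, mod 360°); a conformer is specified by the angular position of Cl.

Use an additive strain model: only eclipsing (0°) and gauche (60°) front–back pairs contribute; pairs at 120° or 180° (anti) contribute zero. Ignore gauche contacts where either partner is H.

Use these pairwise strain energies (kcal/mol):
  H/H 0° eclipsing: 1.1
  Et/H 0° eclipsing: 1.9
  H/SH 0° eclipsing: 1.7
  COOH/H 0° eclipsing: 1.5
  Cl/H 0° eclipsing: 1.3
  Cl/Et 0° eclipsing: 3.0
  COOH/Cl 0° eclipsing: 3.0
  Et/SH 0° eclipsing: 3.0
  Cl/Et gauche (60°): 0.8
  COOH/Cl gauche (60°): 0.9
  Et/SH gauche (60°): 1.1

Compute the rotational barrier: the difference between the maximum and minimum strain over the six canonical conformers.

Cl at 0° (eclipsed): H–Cl eclipsed, Et–H eclipsed, COOH–H eclipsed; 1.3 + 1.9 + 1.5 = 4.7 kcal/mol.
Cl at 60° (staggered): Et–Cl gauche; 0.8 = 0.8 kcal/mol.
Cl at 120° (eclipsed): H–H eclipsed, Et–Cl eclipsed, COOH–H eclipsed; 1.1 + 3.0 + 1.5 = 5.6 kcal/mol.
Cl at 180° (staggered): Et–Cl gauche, COOH–Cl gauche; 0.8 + 0.9 = 1.7 kcal/mol.
Cl at 240° (eclipsed): H–H eclipsed, Et–H eclipsed, COOH–Cl eclipsed; 1.1 + 1.9 + 3.0 = 6.0 kcal/mol.
Cl at 300° (staggered): COOH–Cl gauche; 0.9 = 0.9 kcal/mol.
Max at 240° (6.0 kcal/mol), min at 60° (0.8 kcal/mol); barrier = 5.2 kcal/mol.

5.2 kcal/mol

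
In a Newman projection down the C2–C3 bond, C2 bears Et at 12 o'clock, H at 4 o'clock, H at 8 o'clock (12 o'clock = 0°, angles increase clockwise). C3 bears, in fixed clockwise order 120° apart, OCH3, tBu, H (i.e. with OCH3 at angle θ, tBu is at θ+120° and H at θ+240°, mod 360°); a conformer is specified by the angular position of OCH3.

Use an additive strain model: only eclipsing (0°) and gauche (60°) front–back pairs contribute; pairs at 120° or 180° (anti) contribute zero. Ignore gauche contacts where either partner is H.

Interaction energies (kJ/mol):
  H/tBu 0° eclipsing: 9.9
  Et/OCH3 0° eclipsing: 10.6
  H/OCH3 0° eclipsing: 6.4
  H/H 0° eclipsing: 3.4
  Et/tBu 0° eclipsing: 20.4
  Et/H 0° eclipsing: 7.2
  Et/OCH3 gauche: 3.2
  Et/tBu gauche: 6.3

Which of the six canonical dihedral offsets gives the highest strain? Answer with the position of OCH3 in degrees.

240°

OCH3 at 0° (eclipsed): Et(0°)/OCH3(0°) eclipsed 10.6; H(120°)/tBu(120°) eclipsed 9.9; H(240°)/H(240°) eclipsed 3.4 → 23.9 kJ/mol.
OCH3 at 60° (staggered): Et(0°)/OCH3(60°) gauche 3.2 → 3.2 kJ/mol.
OCH3 at 120° (eclipsed): Et(0°)/H(0°) eclipsed 7.2; H(120°)/OCH3(120°) eclipsed 6.4; H(240°)/tBu(240°) eclipsed 9.9 → 23.5 kJ/mol.
OCH3 at 180° (staggered): Et(0°)/tBu(300°) gauche 6.3 → 6.3 kJ/mol.
OCH3 at 240° (eclipsed): Et(0°)/tBu(0°) eclipsed 20.4; H(120°)/H(120°) eclipsed 3.4; H(240°)/OCH3(240°) eclipsed 6.4 → 30.2 kJ/mol.
OCH3 at 300° (staggered): Et(0°)/OCH3(300°) gauche 3.2; Et(0°)/tBu(60°) gauche 6.3 → 9.5 kJ/mol.
The maximum (30.2 kJ/mol) occurs with OCH3 at 240°.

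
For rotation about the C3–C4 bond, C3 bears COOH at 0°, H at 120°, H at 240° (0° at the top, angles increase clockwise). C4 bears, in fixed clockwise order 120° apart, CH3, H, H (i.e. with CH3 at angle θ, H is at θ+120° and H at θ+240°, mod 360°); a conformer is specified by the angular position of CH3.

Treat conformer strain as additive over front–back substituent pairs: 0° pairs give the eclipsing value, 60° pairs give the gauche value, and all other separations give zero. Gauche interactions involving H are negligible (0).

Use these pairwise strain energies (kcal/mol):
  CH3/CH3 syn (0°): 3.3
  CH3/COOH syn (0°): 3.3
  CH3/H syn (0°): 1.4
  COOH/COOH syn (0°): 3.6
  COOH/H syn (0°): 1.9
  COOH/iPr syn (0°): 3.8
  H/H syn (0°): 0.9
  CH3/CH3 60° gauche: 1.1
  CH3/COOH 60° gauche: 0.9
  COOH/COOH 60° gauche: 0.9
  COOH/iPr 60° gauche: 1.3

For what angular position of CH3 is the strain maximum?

CH3 at 0° is eclipsed. COOH at 0° is eclipsed with CH3 at 0° (3.3); H at 120° is eclipsed with H at 120° (0.9); H at 240° is eclipsed with H at 240° (0.9). Total 5.1 kcal/mol.
CH3 at 60° is staggered. COOH at 0° is gauche with CH3 at 60° (0.9). Total 0.9 kcal/mol.
CH3 at 120° is eclipsed. COOH at 0° is eclipsed with H at 0° (1.9); H at 120° is eclipsed with CH3 at 120° (1.4); H at 240° is eclipsed with H at 240° (0.9). Total 4.2 kcal/mol.
CH3 at 180° (staggered): no non-H gauche contacts → 0.0 kcal/mol.
CH3 at 240° is eclipsed. COOH at 0° is eclipsed with H at 0° (1.9); H at 120° is eclipsed with H at 120° (0.9); H at 240° is eclipsed with CH3 at 240° (1.4). Total 4.2 kcal/mol.
CH3 at 300° is staggered. COOH at 0° is gauche with CH3 at 300° (0.9). Total 0.9 kcal/mol.
The maximum (5.1 kcal/mol) occurs with CH3 at 0°.

0°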